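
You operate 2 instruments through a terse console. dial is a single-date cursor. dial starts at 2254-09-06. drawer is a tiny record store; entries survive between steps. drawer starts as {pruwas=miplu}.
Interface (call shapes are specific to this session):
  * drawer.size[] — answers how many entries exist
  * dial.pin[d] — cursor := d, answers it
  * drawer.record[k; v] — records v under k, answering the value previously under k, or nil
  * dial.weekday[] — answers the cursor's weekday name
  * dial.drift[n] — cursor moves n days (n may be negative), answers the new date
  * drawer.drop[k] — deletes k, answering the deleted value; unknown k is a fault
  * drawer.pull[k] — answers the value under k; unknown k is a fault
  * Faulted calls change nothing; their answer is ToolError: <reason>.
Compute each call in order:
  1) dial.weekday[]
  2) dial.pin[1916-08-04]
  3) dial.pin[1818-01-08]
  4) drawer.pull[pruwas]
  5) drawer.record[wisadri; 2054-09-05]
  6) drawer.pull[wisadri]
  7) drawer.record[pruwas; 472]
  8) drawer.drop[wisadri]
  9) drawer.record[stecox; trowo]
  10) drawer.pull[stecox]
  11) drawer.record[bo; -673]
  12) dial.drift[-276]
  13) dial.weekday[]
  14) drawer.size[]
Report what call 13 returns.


CALL weekday[]
RET  Wednesday
CALL pin[d→1916-08-04]
RET  1916-08-04
CALL pin[d→1818-01-08]
RET  1818-01-08
CALL pull[k→pruwas]
RET  miplu
CALL record[k→wisadri; v→2054-09-05]
RET  nil
CALL pull[k→wisadri]
RET  2054-09-05
CALL record[k→pruwas; v→472]
RET  miplu
CALL drop[k→wisadri]
RET  2054-09-05
CALL record[k→stecox; v→trowo]
RET  nil
CALL pull[k→stecox]
RET  trowo
CALL record[k→bo; v→-673]
RET  nil
CALL drift[n→-276]
RET  1817-04-07
CALL weekday[]
RET  Monday
CALL size[]
RET  3

Answer: Monday


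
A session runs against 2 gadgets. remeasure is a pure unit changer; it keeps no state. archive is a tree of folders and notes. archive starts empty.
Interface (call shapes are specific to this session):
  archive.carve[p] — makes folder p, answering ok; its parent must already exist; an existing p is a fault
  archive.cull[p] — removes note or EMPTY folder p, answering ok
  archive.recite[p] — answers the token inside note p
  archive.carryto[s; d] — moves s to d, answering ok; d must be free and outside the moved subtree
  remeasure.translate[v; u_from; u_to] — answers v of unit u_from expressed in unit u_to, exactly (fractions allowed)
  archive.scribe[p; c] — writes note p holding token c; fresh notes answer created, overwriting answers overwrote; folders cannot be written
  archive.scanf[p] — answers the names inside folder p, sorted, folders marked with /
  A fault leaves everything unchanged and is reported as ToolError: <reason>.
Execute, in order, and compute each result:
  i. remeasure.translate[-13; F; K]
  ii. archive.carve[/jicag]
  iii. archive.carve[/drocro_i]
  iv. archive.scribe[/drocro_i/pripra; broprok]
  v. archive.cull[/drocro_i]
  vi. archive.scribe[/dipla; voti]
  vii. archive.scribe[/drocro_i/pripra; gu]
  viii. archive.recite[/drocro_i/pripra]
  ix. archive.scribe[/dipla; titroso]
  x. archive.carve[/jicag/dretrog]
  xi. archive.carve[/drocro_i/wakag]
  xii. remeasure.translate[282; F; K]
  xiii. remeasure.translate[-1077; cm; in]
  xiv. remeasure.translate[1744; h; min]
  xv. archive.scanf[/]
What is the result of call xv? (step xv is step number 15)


Answer: [dipla, drocro_i/, jicag/]

Derivation:
% remeasure.translate(v→-13, u_from→F, u_to→K) ~> 4963/20
% archive.carve(p→/jicag) ~> ok
% archive.carve(p→/drocro_i) ~> ok
% archive.scribe(p→/drocro_i/pripra, c→broprok) ~> created
% archive.cull(p→/drocro_i) ~> ToolError: not empty
% archive.scribe(p→/dipla, c→voti) ~> created
% archive.scribe(p→/drocro_i/pripra, c→gu) ~> overwrote
% archive.recite(p→/drocro_i/pripra) ~> gu
% archive.scribe(p→/dipla, c→titroso) ~> overwrote
% archive.carve(p→/jicag/dretrog) ~> ok
% archive.carve(p→/drocro_i/wakag) ~> ok
% remeasure.translate(v→282, u_from→F, u_to→K) ~> 74167/180
% remeasure.translate(v→-1077, u_from→cm, u_to→in) ~> -53850/127
% remeasure.translate(v→1744, u_from→h, u_to→min) ~> 104640
% archive.scanf(p→/) ~> [dipla, drocro_i/, jicag/]


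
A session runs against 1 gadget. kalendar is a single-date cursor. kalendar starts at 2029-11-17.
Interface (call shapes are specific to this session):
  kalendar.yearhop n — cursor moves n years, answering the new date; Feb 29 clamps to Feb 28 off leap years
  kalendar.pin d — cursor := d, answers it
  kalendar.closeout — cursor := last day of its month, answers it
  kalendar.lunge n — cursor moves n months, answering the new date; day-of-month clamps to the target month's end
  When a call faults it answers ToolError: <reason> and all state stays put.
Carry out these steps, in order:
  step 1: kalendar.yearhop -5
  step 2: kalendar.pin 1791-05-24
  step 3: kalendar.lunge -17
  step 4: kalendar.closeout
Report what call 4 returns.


% yearhop -5
[out] 2024-11-17
% pin 1791-05-24
[out] 1791-05-24
% lunge -17
[out] 1789-12-24
% closeout
[out] 1789-12-31

Answer: 1789-12-31


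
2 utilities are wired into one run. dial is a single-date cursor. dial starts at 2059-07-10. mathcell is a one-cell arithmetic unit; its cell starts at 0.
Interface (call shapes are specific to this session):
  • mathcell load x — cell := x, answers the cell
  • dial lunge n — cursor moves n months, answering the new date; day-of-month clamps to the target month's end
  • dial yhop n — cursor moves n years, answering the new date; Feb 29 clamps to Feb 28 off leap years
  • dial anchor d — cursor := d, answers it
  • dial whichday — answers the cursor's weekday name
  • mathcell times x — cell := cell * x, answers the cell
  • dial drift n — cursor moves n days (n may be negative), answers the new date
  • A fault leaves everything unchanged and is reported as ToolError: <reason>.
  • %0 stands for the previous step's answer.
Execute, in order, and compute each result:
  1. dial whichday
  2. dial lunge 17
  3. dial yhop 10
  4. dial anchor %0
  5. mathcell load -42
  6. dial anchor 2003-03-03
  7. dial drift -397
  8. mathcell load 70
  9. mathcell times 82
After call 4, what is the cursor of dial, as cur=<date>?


Answer: cur=2070-12-10

Derivation:
-- 1. dial whichday() => Thursday
-- 2. dial lunge(n='17') => 2060-12-10
-- 3. dial yhop(n='10') => 2070-12-10
-- 4. dial anchor(d='%0') => 2070-12-10
-- 5. mathcell load(x='-42') => -42
-- 6. dial anchor(d='2003-03-03') => 2003-03-03
-- 7. dial drift(n='-397') => 2002-01-30
-- 8. mathcell load(x='70') => 70
-- 9. mathcell times(x='82') => 5740


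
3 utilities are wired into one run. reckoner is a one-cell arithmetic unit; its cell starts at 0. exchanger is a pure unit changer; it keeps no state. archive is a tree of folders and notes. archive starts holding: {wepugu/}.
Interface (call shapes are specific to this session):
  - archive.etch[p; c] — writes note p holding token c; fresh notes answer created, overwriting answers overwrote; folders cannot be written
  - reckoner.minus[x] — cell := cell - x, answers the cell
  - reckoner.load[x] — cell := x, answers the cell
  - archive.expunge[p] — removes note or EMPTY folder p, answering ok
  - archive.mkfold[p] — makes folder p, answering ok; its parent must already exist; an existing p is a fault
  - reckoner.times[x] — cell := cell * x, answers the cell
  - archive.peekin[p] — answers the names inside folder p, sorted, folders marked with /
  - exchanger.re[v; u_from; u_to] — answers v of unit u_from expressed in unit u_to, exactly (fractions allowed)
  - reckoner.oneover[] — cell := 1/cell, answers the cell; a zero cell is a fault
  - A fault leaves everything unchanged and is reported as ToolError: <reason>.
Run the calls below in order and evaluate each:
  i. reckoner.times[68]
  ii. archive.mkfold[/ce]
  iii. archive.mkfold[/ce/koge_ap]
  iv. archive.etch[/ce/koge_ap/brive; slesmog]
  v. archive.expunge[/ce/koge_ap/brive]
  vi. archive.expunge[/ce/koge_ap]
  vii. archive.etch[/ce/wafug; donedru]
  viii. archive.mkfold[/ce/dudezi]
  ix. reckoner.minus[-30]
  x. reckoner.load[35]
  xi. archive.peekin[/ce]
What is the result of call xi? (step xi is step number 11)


Answer: [dudezi/, wafug]

Derivation:
I invoke reckoner.times(x='68'), which returns 0.
I use archive.mkfold(p='/ce'): ok.
I invoke archive.mkfold(p='/ce/koge_ap'), giving ok.
I run archive.etch(p='/ce/koge_ap/brive', c='slesmog'), → created.
Then archive.expunge(p='/ce/koge_ap/brive'), and see ok.
I invoke archive.expunge(p='/ce/koge_ap'), and see ok.
I try archive.etch(p='/ce/wafug', c='donedru'): created.
I try archive.mkfold(p='/ce/dudezi'), giving ok.
Next I call reckoner.minus(x='-30'), giving 30.
Invoking reckoner.load(x='35'), and get 35.
Using archive.peekin(p='/ce'), and observe [dudezi/, wafug].


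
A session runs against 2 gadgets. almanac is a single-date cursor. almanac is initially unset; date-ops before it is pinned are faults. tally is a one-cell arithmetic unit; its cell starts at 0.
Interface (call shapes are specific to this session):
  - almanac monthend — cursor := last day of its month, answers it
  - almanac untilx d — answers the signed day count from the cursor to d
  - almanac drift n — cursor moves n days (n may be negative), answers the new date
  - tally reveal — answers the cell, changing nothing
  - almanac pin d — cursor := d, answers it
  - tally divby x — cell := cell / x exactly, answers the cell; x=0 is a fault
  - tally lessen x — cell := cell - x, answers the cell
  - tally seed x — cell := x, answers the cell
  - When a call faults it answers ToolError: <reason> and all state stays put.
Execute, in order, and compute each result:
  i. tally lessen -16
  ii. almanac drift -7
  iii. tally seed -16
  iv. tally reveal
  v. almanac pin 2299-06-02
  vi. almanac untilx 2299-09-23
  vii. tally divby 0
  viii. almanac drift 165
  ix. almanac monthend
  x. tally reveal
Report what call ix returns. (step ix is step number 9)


Answer: 2299-11-30

Derivation:
# tally lessen(x→-16) == 16
# almanac drift(n→-7) == ToolError: no date set
# tally seed(x→-16) == -16
# tally reveal() == -16
# almanac pin(d→2299-06-02) == 2299-06-02
# almanac untilx(d→2299-09-23) == 113
# tally divby(x→0) == ToolError: division by zero
# almanac drift(n→165) == 2299-11-14
# almanac monthend() == 2299-11-30
# tally reveal() == -16


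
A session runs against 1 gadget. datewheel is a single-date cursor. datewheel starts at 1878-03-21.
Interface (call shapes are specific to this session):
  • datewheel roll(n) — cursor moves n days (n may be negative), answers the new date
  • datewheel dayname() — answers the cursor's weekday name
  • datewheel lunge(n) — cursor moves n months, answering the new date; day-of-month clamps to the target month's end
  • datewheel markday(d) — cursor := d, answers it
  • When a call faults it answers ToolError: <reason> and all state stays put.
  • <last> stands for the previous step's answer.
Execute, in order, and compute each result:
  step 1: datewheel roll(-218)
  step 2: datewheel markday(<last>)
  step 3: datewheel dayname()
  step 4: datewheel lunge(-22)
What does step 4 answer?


I use datewheel roll using n='-218', which returns 1877-08-15.
Using datewheel markday using d='<last>', → 1877-08-15.
I call datewheel dayname(), giving Wednesday.
Next I call datewheel lunge using n='-22', — result: 1875-10-15.

Answer: 1875-10-15


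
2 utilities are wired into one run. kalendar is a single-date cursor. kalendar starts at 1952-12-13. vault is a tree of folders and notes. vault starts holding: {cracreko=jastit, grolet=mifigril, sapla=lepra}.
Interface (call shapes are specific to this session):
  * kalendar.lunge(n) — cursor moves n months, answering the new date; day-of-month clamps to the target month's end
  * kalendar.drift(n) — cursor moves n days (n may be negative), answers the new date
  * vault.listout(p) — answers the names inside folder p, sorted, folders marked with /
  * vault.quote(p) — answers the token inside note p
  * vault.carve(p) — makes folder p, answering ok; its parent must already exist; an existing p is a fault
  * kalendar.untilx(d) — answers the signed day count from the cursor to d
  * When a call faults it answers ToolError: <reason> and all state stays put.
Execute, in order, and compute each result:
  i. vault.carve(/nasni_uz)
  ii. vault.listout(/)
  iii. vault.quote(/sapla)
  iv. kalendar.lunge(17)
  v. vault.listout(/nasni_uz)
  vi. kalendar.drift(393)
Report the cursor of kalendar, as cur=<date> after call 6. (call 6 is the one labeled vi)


I invoke vault.carve using p='/nasni_uz', — result: ok.
Invoking vault.listout using p='/', → [cracreko, grolet, nasni_uz/, sapla].
I run vault.quote using p='/sapla', → lepra.
I use kalendar.lunge using n='17', and get 1954-05-13.
Now I run vault.listout using p='/nasni_uz': [].
Using kalendar.drift using n='393', and see 1955-06-10.

Answer: cur=1955-06-10


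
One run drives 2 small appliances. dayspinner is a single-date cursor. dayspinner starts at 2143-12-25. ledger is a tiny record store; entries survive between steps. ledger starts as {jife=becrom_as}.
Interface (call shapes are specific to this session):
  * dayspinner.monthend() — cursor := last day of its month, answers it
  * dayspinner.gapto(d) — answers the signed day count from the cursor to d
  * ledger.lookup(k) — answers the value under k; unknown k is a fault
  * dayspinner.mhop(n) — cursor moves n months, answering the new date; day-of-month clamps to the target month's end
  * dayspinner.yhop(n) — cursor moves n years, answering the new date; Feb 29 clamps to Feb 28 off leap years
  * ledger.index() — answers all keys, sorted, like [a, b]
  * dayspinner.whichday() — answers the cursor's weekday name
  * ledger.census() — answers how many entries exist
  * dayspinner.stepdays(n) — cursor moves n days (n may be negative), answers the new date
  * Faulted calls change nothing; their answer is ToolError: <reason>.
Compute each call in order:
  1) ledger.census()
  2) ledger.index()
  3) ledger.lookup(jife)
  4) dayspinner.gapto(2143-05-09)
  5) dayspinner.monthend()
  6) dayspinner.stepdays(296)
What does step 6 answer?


Answer: 2144-10-22

Derivation:
CALL ledger.census[]
RET  1
CALL ledger.index[]
RET  [jife]
CALL ledger.lookup[jife]
RET  becrom_as
CALL dayspinner.gapto[2143-05-09]
RET  -230
CALL dayspinner.monthend[]
RET  2143-12-31
CALL dayspinner.stepdays[296]
RET  2144-10-22


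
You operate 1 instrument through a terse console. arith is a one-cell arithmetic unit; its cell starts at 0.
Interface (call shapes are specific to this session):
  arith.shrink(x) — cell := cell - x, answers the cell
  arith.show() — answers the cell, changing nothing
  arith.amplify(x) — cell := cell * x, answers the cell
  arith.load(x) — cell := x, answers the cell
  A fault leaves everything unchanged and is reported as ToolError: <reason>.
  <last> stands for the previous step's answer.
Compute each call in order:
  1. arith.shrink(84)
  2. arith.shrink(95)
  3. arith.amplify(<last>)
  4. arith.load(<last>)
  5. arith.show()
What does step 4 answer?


Answer: 32041

Derivation:
-> shrink(x='84')
<- -84
-> shrink(x='95')
<- -179
-> amplify(x='<last>')
<- 32041
-> load(x='<last>')
<- 32041
-> show()
<- 32041


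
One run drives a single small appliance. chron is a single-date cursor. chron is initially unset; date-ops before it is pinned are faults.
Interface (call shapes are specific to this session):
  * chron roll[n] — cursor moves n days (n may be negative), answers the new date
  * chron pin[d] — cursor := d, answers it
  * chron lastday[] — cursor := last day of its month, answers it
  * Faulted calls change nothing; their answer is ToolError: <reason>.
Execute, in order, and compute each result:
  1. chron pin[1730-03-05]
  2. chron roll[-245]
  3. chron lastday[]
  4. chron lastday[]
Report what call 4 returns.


Invoking chron pin using d='1730-03-05', and get 1730-03-05.
Using chron roll using n='-245', and observe 1729-07-03.
Now I run chron lastday, which returns 1729-07-31.
Now I run chron lastday, and see 1729-07-31.

Answer: 1729-07-31


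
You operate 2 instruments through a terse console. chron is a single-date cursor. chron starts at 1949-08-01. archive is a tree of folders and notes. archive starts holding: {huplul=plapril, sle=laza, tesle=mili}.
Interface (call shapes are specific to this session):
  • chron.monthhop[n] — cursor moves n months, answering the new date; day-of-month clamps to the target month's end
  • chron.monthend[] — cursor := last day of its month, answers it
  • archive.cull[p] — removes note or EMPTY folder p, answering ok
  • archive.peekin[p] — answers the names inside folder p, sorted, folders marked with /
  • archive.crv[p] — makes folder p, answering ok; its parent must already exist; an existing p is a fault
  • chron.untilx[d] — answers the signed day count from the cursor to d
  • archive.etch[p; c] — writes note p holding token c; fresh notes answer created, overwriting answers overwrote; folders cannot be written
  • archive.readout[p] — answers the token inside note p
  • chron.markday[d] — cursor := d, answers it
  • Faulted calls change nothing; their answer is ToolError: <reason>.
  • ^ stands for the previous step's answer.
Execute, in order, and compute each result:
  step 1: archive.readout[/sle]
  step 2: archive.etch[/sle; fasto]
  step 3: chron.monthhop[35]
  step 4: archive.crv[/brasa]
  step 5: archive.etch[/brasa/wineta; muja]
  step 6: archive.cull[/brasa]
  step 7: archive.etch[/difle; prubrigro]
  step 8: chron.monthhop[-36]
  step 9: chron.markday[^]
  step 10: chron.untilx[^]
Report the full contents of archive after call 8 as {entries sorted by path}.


Answer: {brasa/, brasa/wineta=muja, difle=prubrigro, huplul=plapril, sle=fasto, tesle=mili}

Derivation:
I use archive.readout passing p=/sle, — result: laza.
Using archive.etch passing p=/sle, c=fasto, giving overwrote.
Then chron.monthhop passing n=35, → 1952-07-01.
Invoking archive.crv passing p=/brasa, → ok.
Calling archive.etch passing p=/brasa/wineta, c=muja, and see created.
I run archive.cull passing p=/brasa, and see ToolError: not empty.
Next I call archive.etch passing p=/difle, c=prubrigro, and observe created.
Then chron.monthhop passing n=-36, giving 1949-07-01.
I invoke chron.markday passing d=^, and observe 1949-07-01.
I try chron.untilx passing d=^, — result: 0.


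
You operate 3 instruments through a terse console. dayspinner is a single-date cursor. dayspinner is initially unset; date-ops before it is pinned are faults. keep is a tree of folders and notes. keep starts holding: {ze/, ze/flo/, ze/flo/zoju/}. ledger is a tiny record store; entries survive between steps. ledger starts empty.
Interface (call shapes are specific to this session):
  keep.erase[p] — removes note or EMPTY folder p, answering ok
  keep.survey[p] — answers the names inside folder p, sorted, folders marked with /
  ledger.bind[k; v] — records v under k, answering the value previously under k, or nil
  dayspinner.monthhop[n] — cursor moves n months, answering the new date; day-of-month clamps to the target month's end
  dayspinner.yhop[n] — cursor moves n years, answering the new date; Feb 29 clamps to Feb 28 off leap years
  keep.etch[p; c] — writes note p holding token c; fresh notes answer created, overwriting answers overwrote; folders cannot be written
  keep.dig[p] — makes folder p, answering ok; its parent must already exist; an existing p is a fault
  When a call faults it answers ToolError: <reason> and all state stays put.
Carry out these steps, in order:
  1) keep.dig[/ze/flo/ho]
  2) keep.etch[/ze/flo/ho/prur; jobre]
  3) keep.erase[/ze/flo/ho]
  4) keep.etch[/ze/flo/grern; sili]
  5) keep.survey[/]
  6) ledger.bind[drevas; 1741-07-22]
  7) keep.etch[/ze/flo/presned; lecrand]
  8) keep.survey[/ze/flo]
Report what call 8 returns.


Answer: [grern, ho/, presned, zoju/]

Derivation:
==> keep.dig(/ze/flo/ho)
<== ok
==> keep.etch(/ze/flo/ho/prur, jobre)
<== created
==> keep.erase(/ze/flo/ho)
<== ToolError: not empty
==> keep.etch(/ze/flo/grern, sili)
<== created
==> keep.survey(/)
<== [ze/]
==> ledger.bind(drevas, 1741-07-22)
<== nil
==> keep.etch(/ze/flo/presned, lecrand)
<== created
==> keep.survey(/ze/flo)
<== [grern, ho/, presned, zoju/]


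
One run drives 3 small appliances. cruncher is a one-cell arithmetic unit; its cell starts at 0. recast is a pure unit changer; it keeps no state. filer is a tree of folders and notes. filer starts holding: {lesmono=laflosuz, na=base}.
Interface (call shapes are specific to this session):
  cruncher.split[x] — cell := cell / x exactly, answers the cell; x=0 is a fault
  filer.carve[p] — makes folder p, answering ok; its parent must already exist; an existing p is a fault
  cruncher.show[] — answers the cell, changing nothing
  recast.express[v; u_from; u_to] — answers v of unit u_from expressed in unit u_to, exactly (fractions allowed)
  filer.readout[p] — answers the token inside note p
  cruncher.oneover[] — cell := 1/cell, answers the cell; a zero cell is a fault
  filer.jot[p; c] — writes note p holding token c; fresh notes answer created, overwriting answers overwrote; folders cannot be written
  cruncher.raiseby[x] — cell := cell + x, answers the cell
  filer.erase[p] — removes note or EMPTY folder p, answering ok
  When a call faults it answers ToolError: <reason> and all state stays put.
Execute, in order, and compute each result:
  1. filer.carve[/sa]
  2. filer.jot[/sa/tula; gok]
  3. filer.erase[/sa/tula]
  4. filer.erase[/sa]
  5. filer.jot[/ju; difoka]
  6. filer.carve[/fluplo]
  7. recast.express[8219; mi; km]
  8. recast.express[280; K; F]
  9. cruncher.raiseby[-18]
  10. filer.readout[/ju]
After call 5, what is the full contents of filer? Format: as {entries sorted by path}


==> filer.carve(/sa)
<== ok
==> filer.jot(/sa/tula, gok)
<== created
==> filer.erase(/sa/tula)
<== ok
==> filer.erase(/sa)
<== ok
==> filer.jot(/ju, difoka)
<== created
==> filer.carve(/fluplo)
<== ok
==> recast.express(8219, mi, km)
<== 206674974/15625
==> recast.express(280, K, F)
<== 4433/100
==> cruncher.raiseby(-18)
<== -18
==> filer.readout(/ju)
<== difoka

Answer: {ju=difoka, lesmono=laflosuz, na=base}


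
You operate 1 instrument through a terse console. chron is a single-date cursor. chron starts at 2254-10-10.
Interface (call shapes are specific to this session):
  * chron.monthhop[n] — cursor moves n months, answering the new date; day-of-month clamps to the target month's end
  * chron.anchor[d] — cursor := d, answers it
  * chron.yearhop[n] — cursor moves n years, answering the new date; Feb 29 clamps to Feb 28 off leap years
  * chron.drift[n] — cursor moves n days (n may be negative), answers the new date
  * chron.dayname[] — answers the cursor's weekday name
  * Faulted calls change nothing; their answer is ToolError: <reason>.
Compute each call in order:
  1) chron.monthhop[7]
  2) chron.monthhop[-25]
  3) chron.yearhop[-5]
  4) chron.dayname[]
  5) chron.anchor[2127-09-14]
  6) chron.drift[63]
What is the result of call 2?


Do: monthhop[7]
See: 2255-05-10
Do: monthhop[-25]
See: 2253-04-10
Do: yearhop[-5]
See: 2248-04-10
Do: dayname[]
See: Monday
Do: anchor[2127-09-14]
See: 2127-09-14
Do: drift[63]
See: 2127-11-16

Answer: 2253-04-10


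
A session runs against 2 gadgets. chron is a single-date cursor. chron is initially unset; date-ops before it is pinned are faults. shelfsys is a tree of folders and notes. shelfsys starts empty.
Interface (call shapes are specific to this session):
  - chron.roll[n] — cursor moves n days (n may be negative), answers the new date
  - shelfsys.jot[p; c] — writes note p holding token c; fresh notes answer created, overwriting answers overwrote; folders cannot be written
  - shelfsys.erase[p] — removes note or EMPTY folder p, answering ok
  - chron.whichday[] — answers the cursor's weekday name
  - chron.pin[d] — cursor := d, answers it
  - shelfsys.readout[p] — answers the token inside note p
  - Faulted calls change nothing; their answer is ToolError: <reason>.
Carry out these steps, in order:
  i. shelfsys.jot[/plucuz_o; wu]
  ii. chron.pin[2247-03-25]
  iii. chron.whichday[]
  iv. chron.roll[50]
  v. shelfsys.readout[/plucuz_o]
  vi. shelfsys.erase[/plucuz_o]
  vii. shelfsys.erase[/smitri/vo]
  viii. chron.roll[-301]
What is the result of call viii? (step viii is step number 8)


Answer: 2246-07-17

Derivation:
I run shelfsys.jot(/plucuz_o, wu), which returns created.
Next I call chron.pin(2247-03-25), → 2247-03-25.
I invoke chron.whichday(), giving Thursday.
I call chron.roll(50), — result: 2247-05-14.
Calling shelfsys.readout(/plucuz_o): wu.
Calling shelfsys.erase(/plucuz_o), which returns ok.
Then shelfsys.erase(/smitri/vo), → ToolError: not found.
I invoke chron.roll(-301): 2246-07-17.


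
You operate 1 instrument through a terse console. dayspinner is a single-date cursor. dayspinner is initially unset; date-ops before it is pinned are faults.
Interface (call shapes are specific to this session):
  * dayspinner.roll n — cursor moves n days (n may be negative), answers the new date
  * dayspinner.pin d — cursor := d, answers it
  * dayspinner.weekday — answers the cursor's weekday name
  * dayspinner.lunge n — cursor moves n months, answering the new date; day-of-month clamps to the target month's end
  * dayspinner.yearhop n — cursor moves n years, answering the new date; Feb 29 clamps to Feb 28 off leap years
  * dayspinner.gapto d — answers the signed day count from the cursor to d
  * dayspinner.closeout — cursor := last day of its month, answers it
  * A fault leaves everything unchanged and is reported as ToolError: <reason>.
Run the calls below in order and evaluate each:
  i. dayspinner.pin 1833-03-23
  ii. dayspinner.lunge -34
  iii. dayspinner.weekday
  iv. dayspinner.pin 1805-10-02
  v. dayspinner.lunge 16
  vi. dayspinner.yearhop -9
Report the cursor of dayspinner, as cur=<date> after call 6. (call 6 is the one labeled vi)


Answer: cur=1798-02-02

Derivation:
-- dayspinner.pin(d='1833-03-23') -> 1833-03-23
-- dayspinner.lunge(n='-34') -> 1830-05-23
-- dayspinner.weekday() -> Sunday
-- dayspinner.pin(d='1805-10-02') -> 1805-10-02
-- dayspinner.lunge(n='16') -> 1807-02-02
-- dayspinner.yearhop(n='-9') -> 1798-02-02


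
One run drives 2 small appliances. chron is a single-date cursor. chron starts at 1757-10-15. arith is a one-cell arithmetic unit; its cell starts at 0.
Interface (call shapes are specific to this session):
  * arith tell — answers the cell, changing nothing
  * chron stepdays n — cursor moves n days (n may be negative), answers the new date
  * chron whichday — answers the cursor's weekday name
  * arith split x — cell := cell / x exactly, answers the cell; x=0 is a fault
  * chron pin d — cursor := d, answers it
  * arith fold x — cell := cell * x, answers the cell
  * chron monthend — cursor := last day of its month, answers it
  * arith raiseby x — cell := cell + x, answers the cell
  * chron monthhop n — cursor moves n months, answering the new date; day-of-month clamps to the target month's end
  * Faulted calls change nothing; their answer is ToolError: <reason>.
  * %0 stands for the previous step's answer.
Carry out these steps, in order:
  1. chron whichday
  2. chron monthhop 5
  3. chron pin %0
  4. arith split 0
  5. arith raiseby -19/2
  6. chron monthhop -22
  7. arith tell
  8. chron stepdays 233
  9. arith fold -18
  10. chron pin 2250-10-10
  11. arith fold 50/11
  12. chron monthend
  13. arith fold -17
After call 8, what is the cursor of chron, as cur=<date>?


Answer: cur=1757-01-03

Derivation:
>>> chron whichday
  Saturday
>>> chron monthhop n: 5
  1758-03-15
>>> chron pin d: %0
  1758-03-15
>>> arith split x: 0
  ToolError: division by zero
>>> arith raiseby x: -19/2
  -19/2
>>> chron monthhop n: -22
  1756-05-15
>>> arith tell
  -19/2
>>> chron stepdays n: 233
  1757-01-03
>>> arith fold x: -18
  171
>>> chron pin d: 2250-10-10
  2250-10-10
>>> arith fold x: 50/11
  8550/11
>>> chron monthend
  2250-10-31
>>> arith fold x: -17
  -145350/11


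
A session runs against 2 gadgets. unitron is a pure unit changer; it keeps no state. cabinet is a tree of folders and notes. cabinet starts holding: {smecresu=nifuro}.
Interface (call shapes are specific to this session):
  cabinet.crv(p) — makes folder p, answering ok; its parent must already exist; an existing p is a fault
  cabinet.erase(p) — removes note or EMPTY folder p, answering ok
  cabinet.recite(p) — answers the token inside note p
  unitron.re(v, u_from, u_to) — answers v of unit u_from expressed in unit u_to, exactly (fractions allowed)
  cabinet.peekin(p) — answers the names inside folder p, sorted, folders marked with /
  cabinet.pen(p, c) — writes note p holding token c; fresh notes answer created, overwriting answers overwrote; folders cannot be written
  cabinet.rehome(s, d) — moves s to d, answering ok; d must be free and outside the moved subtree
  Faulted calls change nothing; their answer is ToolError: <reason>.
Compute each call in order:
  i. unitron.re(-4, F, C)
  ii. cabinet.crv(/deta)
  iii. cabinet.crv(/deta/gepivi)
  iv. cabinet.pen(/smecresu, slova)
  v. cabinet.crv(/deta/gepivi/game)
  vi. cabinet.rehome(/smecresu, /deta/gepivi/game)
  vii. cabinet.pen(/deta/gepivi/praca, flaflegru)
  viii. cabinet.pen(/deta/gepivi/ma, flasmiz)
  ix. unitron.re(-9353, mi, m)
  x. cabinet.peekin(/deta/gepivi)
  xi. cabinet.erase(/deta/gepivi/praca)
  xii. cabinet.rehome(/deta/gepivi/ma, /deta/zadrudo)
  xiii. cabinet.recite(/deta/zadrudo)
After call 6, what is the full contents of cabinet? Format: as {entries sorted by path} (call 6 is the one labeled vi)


Answer: {deta/, deta/gepivi/, deta/gepivi/game/, smecresu=slova}

Derivation:
CALL re[v: -4; u_from: F; u_to: C]
RET  -20
CALL crv[p: /deta]
RET  ok
CALL crv[p: /deta/gepivi]
RET  ok
CALL pen[p: /smecresu; c: slova]
RET  overwrote
CALL crv[p: /deta/gepivi/game]
RET  ok
CALL rehome[s: /smecresu; d: /deta/gepivi/game]
RET  ToolError: exists
CALL pen[p: /deta/gepivi/praca; c: flaflegru]
RET  created
CALL pen[p: /deta/gepivi/ma; c: flasmiz]
RET  created
CALL re[v: -9353; u_from: mi; u_to: m]
RET  -1881524304/125
CALL peekin[p: /deta/gepivi]
RET  [game/, ma, praca]
CALL erase[p: /deta/gepivi/praca]
RET  ok
CALL rehome[s: /deta/gepivi/ma; d: /deta/zadrudo]
RET  ok
CALL recite[p: /deta/zadrudo]
RET  flasmiz


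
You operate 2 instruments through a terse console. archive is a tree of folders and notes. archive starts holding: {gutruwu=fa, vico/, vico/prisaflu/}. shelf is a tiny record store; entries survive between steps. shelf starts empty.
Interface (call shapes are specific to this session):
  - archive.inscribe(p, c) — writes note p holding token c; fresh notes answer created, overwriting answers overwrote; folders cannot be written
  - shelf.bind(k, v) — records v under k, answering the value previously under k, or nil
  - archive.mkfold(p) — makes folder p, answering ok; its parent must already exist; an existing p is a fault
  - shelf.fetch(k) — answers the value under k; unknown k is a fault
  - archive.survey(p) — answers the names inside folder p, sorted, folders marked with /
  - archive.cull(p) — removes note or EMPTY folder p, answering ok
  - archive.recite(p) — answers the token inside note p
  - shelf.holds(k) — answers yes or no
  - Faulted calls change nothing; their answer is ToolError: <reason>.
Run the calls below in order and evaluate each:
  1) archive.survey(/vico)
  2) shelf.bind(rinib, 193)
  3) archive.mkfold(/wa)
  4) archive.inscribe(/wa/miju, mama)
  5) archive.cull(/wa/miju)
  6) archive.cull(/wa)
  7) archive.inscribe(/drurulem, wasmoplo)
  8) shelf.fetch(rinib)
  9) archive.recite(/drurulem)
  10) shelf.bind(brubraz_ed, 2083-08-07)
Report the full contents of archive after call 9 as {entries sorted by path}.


I try archive.survey on /vico, → [prisaflu/].
Invoking shelf.bind on rinib, 193, → nil.
Calling archive.mkfold on /wa, and observe ok.
Now I run archive.inscribe on /wa/miju, mama, and get created.
I run archive.cull on /wa/miju, → ok.
Calling archive.cull on /wa, — result: ok.
Invoking archive.inscribe on /drurulem, wasmoplo, which returns created.
I use shelf.fetch on rinib, and see 193.
Next I call archive.recite on /drurulem: wasmoplo.
Now I run shelf.bind on brubraz_ed, 2083-08-07: nil.

Answer: {drurulem=wasmoplo, gutruwu=fa, vico/, vico/prisaflu/}


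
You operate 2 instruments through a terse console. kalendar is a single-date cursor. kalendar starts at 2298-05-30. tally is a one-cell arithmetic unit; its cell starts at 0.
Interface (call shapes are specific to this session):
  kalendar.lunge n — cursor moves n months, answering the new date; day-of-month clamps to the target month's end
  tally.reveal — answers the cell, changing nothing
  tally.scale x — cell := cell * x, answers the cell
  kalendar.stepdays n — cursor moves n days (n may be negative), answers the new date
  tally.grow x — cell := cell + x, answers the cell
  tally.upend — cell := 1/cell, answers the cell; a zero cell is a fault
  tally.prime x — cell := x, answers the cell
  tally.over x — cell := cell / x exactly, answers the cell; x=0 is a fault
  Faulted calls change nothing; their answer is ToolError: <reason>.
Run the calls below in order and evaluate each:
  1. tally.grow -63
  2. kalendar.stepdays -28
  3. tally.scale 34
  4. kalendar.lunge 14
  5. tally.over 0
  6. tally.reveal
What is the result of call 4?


Answer: 2299-07-02

Derivation:
>> tally.grow(x=-63)
<< -63
>> kalendar.stepdays(n=-28)
<< 2298-05-02
>> tally.scale(x=34)
<< -2142
>> kalendar.lunge(n=14)
<< 2299-07-02
>> tally.over(x=0)
<< ToolError: division by zero
>> tally.reveal()
<< -2142


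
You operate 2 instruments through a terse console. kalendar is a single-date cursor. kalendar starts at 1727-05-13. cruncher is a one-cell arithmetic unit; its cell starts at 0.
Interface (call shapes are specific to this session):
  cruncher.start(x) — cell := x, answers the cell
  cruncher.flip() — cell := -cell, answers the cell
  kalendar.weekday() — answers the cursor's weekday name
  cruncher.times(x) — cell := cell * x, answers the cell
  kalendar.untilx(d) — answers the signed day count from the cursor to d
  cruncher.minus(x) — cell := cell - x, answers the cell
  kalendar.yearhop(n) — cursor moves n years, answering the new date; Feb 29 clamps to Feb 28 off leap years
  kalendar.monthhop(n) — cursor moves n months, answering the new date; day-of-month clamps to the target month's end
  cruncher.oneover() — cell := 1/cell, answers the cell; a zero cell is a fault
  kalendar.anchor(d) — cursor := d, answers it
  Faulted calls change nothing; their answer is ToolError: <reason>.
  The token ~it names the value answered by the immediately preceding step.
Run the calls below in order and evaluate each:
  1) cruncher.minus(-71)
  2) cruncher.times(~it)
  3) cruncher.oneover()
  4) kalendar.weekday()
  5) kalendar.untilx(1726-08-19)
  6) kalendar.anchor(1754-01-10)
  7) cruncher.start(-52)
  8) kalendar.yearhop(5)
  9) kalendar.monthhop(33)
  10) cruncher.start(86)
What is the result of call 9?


~$ cruncher.minus x: -71
[out] 71
~$ cruncher.times x: ~it
[out] 5041
~$ cruncher.oneover
[out] 1/5041
~$ kalendar.weekday
[out] Tuesday
~$ kalendar.untilx d: 1726-08-19
[out] -267
~$ kalendar.anchor d: 1754-01-10
[out] 1754-01-10
~$ cruncher.start x: -52
[out] -52
~$ kalendar.yearhop n: 5
[out] 1759-01-10
~$ kalendar.monthhop n: 33
[out] 1761-10-10
~$ cruncher.start x: 86
[out] 86

Answer: 1761-10-10


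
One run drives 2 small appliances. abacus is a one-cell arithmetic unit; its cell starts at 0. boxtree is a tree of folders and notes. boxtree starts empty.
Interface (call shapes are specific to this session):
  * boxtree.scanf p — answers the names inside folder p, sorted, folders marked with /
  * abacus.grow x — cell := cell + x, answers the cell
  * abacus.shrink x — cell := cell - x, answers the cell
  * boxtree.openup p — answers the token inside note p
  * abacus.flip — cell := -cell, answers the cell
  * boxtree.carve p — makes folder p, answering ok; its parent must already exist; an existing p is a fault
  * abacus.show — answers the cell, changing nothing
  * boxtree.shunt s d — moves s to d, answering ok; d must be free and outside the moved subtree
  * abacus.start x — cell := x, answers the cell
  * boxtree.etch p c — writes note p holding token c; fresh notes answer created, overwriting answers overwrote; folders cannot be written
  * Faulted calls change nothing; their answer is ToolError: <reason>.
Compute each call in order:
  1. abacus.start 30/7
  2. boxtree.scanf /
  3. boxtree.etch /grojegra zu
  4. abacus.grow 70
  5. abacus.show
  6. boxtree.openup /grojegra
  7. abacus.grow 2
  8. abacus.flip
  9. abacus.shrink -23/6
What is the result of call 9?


→ abacus.start(x=30/7)
← 30/7
→ boxtree.scanf(p=/)
← []
→ boxtree.etch(p=/grojegra, c=zu)
← created
→ abacus.grow(x=70)
← 520/7
→ abacus.show()
← 520/7
→ boxtree.openup(p=/grojegra)
← zu
→ abacus.grow(x=2)
← 534/7
→ abacus.flip()
← -534/7
→ abacus.shrink(x=-23/6)
← -3043/42

Answer: -3043/42


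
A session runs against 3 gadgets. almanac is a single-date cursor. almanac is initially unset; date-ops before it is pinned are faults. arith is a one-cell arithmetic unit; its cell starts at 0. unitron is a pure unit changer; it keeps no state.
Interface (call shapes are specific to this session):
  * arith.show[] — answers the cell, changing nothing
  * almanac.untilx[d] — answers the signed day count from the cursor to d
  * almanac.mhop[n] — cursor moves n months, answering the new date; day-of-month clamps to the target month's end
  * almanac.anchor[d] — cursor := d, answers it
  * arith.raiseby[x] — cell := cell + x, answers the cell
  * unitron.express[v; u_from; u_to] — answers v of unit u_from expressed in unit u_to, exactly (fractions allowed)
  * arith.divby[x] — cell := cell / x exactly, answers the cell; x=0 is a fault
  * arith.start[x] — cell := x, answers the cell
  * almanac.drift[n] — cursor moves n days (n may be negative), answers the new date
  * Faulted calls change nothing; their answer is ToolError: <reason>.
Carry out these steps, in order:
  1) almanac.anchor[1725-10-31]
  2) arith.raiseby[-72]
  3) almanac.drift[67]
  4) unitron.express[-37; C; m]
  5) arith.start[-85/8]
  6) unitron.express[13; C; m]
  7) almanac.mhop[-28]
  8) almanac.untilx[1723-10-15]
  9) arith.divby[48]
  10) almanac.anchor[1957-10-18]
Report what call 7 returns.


Answer: 1723-09-06

Derivation:
$ almanac.anchor d→1725-10-31
:: 1725-10-31
$ arith.raiseby x→-72
:: -72
$ almanac.drift n→67
:: 1726-01-06
$ unitron.express v→-37 u_from→C u_to→m
:: ToolError: incompatible units
$ arith.start x→-85/8
:: -85/8
$ unitron.express v→13 u_from→C u_to→m
:: ToolError: incompatible units
$ almanac.mhop n→-28
:: 1723-09-06
$ almanac.untilx d→1723-10-15
:: 39
$ arith.divby x→48
:: -85/384
$ almanac.anchor d→1957-10-18
:: 1957-10-18


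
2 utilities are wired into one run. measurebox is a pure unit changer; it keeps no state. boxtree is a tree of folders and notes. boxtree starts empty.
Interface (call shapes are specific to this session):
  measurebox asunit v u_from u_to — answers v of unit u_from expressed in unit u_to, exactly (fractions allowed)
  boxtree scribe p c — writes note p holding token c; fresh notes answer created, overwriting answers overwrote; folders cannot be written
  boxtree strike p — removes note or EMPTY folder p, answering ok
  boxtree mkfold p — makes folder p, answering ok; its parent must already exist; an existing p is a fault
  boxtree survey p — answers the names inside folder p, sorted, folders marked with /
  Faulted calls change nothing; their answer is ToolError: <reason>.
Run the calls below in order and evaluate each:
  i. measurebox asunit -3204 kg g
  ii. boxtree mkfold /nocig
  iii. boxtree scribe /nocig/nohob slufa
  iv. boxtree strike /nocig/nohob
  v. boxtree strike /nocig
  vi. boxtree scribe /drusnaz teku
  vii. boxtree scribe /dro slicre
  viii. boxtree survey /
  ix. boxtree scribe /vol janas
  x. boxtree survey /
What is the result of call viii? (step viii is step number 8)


Using measurebox asunit using v='-3204', u_from='kg', u_to='g', giving -3204000.
I invoke boxtree mkfold using p='/nocig', → ok.
Now I run boxtree scribe using p='/nocig/nohob', c='slufa', and see created.
Invoking boxtree strike using p='/nocig/nohob', and see ok.
I call boxtree strike using p='/nocig': ok.
Next I call boxtree scribe using p='/drusnaz', c='teku', which returns created.
Now I run boxtree scribe using p='/dro', c='slicre', giving created.
I invoke boxtree survey using p='/', giving [dro, drusnaz].
I use boxtree scribe using p='/vol', c='janas', yielding created.
Next I call boxtree survey using p='/', giving [dro, drusnaz, vol].

Answer: [dro, drusnaz]
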